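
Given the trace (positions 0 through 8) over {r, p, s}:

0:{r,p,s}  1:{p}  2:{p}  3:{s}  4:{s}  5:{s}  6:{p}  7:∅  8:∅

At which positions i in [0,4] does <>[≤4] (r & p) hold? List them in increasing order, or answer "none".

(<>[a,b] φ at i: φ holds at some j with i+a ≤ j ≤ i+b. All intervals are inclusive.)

Evaluate at each i in [0,4]:
  i=0: ✓ (witness j=0)
  i=1: ✗ (none in [1,5])
  i=2: ✗ (none in [2,6])
  i=3: ✗ (none in [3,7])
  i=4: ✗ (none in [4,8])

0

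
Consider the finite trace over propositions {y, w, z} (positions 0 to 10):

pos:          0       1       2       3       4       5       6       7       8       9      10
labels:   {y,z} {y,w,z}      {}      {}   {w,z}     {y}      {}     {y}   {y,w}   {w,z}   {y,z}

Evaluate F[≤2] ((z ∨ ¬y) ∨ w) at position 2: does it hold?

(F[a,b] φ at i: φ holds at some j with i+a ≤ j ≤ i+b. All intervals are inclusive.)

Check ((z ∨ ¬y) ∨ w) at each j in [2,4]:
  j=2: true
  j=3: true
  j=4: true
Found at j=2 → formula holds.

True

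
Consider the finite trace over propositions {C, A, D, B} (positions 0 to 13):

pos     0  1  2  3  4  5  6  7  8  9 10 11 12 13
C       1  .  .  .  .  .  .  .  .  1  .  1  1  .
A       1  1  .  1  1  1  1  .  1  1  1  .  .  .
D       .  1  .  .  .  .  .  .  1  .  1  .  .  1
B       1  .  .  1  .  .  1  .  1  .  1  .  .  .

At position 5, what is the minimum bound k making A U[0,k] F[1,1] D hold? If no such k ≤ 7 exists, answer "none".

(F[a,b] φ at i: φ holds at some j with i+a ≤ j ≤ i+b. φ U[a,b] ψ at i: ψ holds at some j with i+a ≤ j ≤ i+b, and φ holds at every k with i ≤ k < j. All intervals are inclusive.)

Need earliest j ≥ 5 with F[1,1] D, and A at every k in [5,j-1].
  j=5: rhs fails.
  j=6: rhs fails.
  j=7: rhs holds; lhs holds on [5,6]. k = 2.

2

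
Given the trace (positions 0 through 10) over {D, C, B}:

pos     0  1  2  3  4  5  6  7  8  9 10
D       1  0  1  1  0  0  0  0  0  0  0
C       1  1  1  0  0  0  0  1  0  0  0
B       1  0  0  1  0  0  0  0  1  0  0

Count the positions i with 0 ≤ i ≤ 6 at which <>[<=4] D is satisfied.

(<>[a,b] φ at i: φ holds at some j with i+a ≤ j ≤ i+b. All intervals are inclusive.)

4

Evaluate at each i in [0,6]:
  i=0: ✓ (witness j=0)
  i=1: ✓ (witness j=2)
  i=2: ✓ (witness j=2)
  i=3: ✓ (witness j=3)
  i=4: ✗ (none in [4,8])
  i=5: ✗ (none in [5,9])
  i=6: ✗ (none in [6,10])
Positions where it holds: {0, 1, 2, 3} → 4.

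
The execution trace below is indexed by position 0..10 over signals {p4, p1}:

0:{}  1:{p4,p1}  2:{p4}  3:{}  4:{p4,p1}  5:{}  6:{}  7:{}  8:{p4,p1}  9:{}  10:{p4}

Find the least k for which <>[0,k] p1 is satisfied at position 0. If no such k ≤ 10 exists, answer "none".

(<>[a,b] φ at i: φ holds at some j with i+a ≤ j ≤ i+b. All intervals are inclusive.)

1

Scan j = 0,1,… for p1:
  j=0: fails
  j=1: holds
First hit at j=1, so smallest k = 1-0 = 1.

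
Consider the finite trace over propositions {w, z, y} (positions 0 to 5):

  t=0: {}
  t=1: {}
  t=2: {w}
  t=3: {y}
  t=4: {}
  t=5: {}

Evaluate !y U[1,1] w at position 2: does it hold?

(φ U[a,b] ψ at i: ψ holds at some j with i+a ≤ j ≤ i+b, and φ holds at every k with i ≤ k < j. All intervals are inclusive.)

Does not hold

Need some j in [3,3] with w, and !y at every k in [2,j-1].
  j=3: w false.
No j in the window works → until fails.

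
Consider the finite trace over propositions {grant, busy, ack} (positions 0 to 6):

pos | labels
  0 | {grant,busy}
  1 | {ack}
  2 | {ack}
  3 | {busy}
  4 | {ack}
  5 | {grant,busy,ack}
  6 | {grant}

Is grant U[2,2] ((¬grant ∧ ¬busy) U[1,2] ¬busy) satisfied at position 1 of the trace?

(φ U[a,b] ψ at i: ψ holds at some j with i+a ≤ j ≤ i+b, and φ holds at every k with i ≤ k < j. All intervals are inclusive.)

Need some j in [3,3] with ((¬grant ∧ ¬busy) U[1,2] ¬busy), and grant at every k in [1,j-1].
  j=3: ((¬grant ∧ ¬busy) U[1,2] ¬busy) — fails.
No j in the window works → until fails.

False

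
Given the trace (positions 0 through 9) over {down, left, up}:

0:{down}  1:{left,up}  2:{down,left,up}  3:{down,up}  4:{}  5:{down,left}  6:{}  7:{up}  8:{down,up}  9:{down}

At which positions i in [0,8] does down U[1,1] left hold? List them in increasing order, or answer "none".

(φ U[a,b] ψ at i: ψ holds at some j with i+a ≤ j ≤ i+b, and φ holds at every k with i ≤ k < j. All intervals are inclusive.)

0

Evaluate at each i in [0,8]:
  i=0: ✓ (rhs at j=1; lhs holds on [0,0])
  i=1: ✗ (lhs fails at k=1 before rhs at j=2)
  i=2: ✗ (no rhs in [3,3])
  i=3: ✗ (no rhs in [4,4])
  i=4: ✗ (lhs fails at k=4 before rhs at j=5)
  i=5: ✗ (no rhs in [6,6])
  i=6: ✗ (no rhs in [7,7])
  i=7: ✗ (no rhs in [8,8])
  i=8: ✗ (no rhs in [9,9])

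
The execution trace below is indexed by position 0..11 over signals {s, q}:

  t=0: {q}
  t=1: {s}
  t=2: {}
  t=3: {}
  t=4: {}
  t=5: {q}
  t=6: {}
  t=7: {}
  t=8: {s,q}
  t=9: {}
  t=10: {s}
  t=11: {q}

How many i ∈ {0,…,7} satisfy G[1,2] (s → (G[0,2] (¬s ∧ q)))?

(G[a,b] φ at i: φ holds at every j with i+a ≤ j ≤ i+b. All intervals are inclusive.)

Evaluate at each i in [0,7]:
  i=0: ✗ (fails at j=1)
  i=1: ✓ (all of [2,3])
  i=2: ✓ (all of [3,4])
  i=3: ✓ (all of [4,5])
  i=4: ✓ (all of [5,6])
  i=5: ✓ (all of [6,7])
  i=6: ✗ (fails at j=8)
  i=7: ✗ (fails at j=8)
Positions where it holds: {1, 2, 3, 4, 5} → 5.

5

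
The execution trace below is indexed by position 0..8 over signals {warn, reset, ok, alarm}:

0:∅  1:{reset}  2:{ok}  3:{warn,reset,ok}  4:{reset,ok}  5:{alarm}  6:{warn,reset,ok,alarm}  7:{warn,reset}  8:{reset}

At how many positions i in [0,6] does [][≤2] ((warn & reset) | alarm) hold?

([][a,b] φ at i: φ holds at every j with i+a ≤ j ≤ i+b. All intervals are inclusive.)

1

Evaluate at each i in [0,6]:
  i=0: ✗ (fails at j=0)
  i=1: ✗ (fails at j=1)
  i=2: ✗ (fails at j=2)
  i=3: ✗ (fails at j=4)
  i=4: ✗ (fails at j=4)
  i=5: ✓ (all of [5,7])
  i=6: ✗ (fails at j=8)
Positions where it holds: {5} → 1.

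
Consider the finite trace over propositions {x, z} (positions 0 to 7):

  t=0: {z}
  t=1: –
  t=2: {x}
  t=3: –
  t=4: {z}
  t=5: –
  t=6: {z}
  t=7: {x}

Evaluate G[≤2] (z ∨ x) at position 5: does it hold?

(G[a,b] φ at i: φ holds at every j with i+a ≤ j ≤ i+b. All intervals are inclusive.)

Check (z ∨ x) at every j in [5,7]:
  j=5: false
  j=6: true
  j=7: true
Fails at j=5 → formula fails.

No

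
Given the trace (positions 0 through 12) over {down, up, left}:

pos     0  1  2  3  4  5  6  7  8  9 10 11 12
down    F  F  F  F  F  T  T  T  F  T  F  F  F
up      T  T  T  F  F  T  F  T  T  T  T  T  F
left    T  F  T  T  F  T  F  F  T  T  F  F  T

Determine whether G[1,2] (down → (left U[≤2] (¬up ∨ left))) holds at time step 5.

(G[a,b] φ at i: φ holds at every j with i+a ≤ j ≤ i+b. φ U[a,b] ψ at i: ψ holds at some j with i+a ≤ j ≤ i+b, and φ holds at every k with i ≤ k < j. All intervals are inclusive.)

Does not hold

Check (down → (left U[≤2] (¬up ∨ left))) at every j in [6,7]:
  j=6: antecedent true; consequent holds → ✓
  j=7: antecedent true; consequent fails → ✗
Fails at j=7 → formula fails.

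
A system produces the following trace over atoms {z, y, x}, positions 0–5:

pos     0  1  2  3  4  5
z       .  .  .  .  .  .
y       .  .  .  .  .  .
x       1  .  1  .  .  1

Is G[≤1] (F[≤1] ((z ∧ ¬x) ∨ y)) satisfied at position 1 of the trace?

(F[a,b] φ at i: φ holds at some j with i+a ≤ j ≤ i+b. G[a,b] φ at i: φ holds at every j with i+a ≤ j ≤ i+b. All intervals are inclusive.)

Does not hold

Check F[≤1] ((z ∧ ¬x) ∨ y) at every j in [1,2]:
  j=1: fails (none in [1,2])
  j=2: fails (none in [2,3])
Fails at j=1 → formula fails.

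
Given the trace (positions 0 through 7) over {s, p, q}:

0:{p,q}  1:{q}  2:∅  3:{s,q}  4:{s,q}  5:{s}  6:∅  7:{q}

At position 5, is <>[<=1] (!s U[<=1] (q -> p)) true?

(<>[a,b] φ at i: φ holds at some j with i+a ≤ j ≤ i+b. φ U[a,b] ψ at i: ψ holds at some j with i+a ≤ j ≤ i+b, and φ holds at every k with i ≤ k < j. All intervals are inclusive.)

Check (!s U[<=1] (q -> p)) at each j in [5,6]:
  j=5: holds
  j=6: holds
Found at j=5 → formula holds.

Yes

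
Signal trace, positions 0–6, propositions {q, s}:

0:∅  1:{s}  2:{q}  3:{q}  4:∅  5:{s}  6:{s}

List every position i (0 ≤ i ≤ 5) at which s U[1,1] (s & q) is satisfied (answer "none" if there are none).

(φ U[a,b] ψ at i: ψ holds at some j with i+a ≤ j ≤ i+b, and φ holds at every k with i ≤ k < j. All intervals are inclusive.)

none

Evaluate at each i in [0,5]:
  i=0: ✗ (no rhs in [1,1])
  i=1: ✗ (no rhs in [2,2])
  i=2: ✗ (no rhs in [3,3])
  i=3: ✗ (no rhs in [4,4])
  i=4: ✗ (no rhs in [5,5])
  i=5: ✗ (no rhs in [6,6])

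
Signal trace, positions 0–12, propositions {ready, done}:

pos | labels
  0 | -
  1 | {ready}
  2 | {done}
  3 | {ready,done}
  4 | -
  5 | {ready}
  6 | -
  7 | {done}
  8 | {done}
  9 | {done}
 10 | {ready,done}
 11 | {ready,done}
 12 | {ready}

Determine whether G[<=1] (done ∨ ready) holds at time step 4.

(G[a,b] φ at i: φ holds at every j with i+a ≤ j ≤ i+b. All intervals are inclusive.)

No

Check (done ∨ ready) at every j in [4,5]:
  j=4: false
  j=5: true
Fails at j=4 → formula fails.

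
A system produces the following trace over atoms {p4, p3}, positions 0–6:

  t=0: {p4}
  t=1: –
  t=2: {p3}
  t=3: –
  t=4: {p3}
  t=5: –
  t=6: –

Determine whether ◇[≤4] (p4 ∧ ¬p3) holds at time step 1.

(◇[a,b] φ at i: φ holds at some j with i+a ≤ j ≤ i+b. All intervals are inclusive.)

Check (p4 ∧ ¬p3) at each j in [1,5]:
  j=1: false
  j=2: false
  j=3: false
  j=4: false
  j=5: false
No position in the window satisfies it → formula fails.

False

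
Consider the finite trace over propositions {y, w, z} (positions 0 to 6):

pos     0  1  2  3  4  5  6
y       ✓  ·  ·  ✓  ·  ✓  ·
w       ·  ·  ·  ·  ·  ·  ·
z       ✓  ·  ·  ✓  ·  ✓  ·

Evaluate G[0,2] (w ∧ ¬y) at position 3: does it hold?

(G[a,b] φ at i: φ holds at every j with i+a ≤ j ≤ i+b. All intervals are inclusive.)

Does not hold

Check (w ∧ ¬y) at every j in [3,5]:
  j=3: false
  j=4: false
  j=5: false
Fails at j=3 → formula fails.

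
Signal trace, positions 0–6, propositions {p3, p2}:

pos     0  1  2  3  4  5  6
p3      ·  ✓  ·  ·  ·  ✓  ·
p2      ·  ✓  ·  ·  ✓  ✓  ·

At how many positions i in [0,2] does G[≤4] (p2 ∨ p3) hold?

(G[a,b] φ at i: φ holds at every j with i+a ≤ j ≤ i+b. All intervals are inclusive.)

0

Evaluate at each i in [0,2]:
  i=0: ✗ (fails at j=0)
  i=1: ✗ (fails at j=2)
  i=2: ✗ (fails at j=2)
Positions where it holds: {} → 0.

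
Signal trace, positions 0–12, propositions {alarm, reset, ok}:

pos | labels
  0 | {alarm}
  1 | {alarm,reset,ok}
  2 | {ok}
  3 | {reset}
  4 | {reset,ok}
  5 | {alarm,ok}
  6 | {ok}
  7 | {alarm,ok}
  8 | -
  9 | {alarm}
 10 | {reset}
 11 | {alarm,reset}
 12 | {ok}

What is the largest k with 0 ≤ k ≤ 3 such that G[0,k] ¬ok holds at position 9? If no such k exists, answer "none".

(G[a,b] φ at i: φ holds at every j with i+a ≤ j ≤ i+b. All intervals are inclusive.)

2

¬ok must hold from j=9 onward; find where it first fails.
  j=9: holds
  j=10: holds
  j=11: holds
  j=12: fails
Holds on [9,11], so largest k = 2.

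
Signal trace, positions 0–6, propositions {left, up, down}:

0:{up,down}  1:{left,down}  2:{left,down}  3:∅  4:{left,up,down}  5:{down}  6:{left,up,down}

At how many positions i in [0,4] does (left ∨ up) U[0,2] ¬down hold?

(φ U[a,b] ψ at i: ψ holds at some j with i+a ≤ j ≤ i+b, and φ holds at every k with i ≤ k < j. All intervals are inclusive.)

Evaluate at each i in [0,4]:
  i=0: ✗ (no rhs in [0,2])
  i=1: ✓ (rhs at j=3; lhs holds on [1,2])
  i=2: ✓ (rhs at j=3; lhs holds on [2,2])
  i=3: ✓ (rhs at j=3)
  i=4: ✗ (no rhs in [4,6])
Positions where it holds: {1, 2, 3} → 3.

3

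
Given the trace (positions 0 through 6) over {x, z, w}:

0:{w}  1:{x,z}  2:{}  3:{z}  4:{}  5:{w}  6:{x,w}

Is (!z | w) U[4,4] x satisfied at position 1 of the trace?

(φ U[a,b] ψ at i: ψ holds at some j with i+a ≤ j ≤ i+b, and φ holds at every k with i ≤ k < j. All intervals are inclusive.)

Need some j in [5,5] with x, and (!z | w) at every k in [1,j-1].
  j=5: x false.
No j in the window works → until fails.

No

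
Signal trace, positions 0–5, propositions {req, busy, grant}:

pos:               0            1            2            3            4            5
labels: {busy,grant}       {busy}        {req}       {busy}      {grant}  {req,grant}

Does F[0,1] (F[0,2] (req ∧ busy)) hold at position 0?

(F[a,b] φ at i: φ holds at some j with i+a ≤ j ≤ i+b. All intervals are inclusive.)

Check F[0,2] (req ∧ busy) at each j in [0,1]:
  j=0: fails (none in [0,2])
  j=1: fails (none in [1,3])
No position in the window satisfies it → formula fails.

No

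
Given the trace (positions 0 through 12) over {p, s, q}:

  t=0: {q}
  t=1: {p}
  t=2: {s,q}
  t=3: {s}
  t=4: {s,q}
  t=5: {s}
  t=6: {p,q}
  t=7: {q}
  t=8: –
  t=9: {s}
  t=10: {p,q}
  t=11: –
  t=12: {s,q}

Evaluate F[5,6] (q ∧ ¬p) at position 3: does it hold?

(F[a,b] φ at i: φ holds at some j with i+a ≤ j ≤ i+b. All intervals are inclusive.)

Check (q ∧ ¬p) at each j in [8,9]:
  j=8: false
  j=9: false
No position in the window satisfies it → formula fails.

False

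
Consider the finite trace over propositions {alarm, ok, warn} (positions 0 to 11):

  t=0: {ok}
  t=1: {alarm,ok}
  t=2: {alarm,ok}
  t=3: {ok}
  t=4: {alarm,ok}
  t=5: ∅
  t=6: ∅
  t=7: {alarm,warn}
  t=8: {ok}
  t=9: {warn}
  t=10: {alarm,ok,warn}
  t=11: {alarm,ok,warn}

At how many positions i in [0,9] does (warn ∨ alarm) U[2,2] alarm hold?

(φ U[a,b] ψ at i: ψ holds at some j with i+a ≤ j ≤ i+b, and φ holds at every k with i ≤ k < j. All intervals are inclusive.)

Evaluate at each i in [0,9]:
  i=0: ✗ (lhs fails at k=0 before rhs at j=2)
  i=1: ✗ (no rhs in [3,3])
  i=2: ✗ (lhs fails at k=3 before rhs at j=4)
  i=3: ✗ (no rhs in [5,5])
  i=4: ✗ (no rhs in [6,6])
  i=5: ✗ (lhs fails at k=5 before rhs at j=7)
  i=6: ✗ (no rhs in [8,8])
  i=7: ✗ (no rhs in [9,9])
  i=8: ✗ (lhs fails at k=8 before rhs at j=10)
  i=9: ✓ (rhs at j=11; lhs holds on [9,10])
Positions where it holds: {9} → 1.

1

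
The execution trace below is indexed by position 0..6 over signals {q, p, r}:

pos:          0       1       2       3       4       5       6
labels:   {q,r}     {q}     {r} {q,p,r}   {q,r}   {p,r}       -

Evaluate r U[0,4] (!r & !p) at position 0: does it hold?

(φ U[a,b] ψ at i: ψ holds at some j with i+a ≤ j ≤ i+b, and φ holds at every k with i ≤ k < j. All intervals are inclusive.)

Need some j in [0,4] with (!r & !p), and r at every k in [0,j-1].
  j=0: (!r & !p) false.
  j=1: (!r & !p) holds; r holds at every k in [0,0] → satisfied.

Holds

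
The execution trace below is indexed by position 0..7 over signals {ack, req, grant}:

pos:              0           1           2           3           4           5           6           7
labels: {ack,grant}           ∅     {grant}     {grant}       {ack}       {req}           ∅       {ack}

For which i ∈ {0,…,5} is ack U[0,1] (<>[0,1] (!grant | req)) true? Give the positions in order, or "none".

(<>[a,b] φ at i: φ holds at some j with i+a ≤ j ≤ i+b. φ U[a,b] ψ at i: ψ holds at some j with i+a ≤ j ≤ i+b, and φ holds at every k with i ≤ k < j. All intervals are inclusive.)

Evaluate at each i in [0,5]:
  i=0: ✓ (rhs at j=0)
  i=1: ✓ (rhs at j=1)
  i=2: ✗ (lhs fails at k=2 before rhs at j=3)
  i=3: ✓ (rhs at j=3)
  i=4: ✓ (rhs at j=4)
  i=5: ✓ (rhs at j=5)

0, 1, 3, 4, 5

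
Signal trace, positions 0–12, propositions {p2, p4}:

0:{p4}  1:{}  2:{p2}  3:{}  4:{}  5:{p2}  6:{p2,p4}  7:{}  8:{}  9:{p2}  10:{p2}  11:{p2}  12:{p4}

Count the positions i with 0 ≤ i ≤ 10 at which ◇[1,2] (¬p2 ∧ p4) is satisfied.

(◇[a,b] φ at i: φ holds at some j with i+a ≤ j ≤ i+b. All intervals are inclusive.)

Evaluate at each i in [0,10]:
  i=0: ✗ (none in [1,2])
  i=1: ✗ (none in [2,3])
  i=2: ✗ (none in [3,4])
  i=3: ✗ (none in [4,5])
  i=4: ✗ (none in [5,6])
  i=5: ✗ (none in [6,7])
  i=6: ✗ (none in [7,8])
  i=7: ✗ (none in [8,9])
  i=8: ✗ (none in [9,10])
  i=9: ✗ (none in [10,11])
  i=10: ✓ (witness j=12)
Positions where it holds: {10} → 1.

1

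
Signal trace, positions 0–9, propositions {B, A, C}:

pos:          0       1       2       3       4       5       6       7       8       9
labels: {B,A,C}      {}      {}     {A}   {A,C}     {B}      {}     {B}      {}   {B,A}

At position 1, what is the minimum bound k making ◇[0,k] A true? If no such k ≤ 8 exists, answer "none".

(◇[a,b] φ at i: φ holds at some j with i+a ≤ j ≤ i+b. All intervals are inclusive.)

Scan j = 1,2,… for A:
  j=1: fails
  j=2: fails
  j=3: holds
First hit at j=3, so smallest k = 3-1 = 2.

2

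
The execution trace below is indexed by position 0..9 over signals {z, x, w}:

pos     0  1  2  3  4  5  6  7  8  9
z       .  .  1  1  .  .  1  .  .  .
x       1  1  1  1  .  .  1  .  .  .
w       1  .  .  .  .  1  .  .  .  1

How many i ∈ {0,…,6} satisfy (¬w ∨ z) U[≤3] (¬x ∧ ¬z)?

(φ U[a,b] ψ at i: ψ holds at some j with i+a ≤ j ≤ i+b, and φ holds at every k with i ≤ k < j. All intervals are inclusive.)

Evaluate at each i in [0,6]:
  i=0: ✗ (no rhs in [0,3])
  i=1: ✓ (rhs at j=4; lhs holds on [1,3])
  i=2: ✓ (rhs at j=4; lhs holds on [2,3])
  i=3: ✓ (rhs at j=4; lhs holds on [3,3])
  i=4: ✓ (rhs at j=4)
  i=5: ✓ (rhs at j=5)
  i=6: ✓ (rhs at j=7; lhs holds on [6,6])
Positions where it holds: {1, 2, 3, 4, 5, 6} → 6.

6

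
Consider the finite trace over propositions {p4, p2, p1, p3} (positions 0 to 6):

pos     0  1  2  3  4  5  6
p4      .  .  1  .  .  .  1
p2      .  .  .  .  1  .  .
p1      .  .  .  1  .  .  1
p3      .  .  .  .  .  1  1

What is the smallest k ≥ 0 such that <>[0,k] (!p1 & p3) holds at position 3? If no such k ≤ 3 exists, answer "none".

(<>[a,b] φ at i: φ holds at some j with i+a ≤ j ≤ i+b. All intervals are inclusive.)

2

Scan j = 3,4,… for (!p1 & p3):
  j=3: fails
  j=4: fails
  j=5: holds
First hit at j=5, so smallest k = 5-3 = 2.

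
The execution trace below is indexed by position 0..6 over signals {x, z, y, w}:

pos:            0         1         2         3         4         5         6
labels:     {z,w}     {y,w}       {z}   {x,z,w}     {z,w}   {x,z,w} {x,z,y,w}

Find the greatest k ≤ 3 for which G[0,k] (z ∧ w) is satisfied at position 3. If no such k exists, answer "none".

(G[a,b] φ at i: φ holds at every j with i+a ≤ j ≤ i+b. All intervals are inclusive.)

3

(z ∧ w) must hold from j=3 onward; find where it first fails.
  j=3: holds
  j=4: holds
  j=5: holds
  j=6: holds
Holds through j=6; largest k = 3.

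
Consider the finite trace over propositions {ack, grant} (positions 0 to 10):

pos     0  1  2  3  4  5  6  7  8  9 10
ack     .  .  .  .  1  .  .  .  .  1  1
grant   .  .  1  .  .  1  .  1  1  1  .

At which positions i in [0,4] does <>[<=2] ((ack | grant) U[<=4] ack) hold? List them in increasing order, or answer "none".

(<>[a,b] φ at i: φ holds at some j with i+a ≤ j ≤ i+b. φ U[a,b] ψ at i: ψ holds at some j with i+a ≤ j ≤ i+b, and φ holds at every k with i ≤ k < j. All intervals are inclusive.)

Evaluate at each i in [0,4]:
  i=0: ✗ (none in [0,2])
  i=1: ✗ (none in [1,3])
  i=2: ✓ (witness j=4)
  i=3: ✓ (witness j=4)
  i=4: ✓ (witness j=4)

2, 3, 4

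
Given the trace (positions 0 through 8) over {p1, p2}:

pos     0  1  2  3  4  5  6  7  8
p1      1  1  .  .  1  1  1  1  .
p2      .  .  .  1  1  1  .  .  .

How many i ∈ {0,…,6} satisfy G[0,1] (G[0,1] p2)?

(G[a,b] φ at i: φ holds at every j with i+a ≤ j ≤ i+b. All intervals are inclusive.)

Evaluate at each i in [0,6]:
  i=0: ✗ (fails at j=0)
  i=1: ✗ (fails at j=1)
  i=2: ✗ (fails at j=2)
  i=3: ✓ (all of [3,4])
  i=4: ✗ (fails at j=5)
  i=5: ✗ (fails at j=5)
  i=6: ✗ (fails at j=6)
Positions where it holds: {3} → 1.

1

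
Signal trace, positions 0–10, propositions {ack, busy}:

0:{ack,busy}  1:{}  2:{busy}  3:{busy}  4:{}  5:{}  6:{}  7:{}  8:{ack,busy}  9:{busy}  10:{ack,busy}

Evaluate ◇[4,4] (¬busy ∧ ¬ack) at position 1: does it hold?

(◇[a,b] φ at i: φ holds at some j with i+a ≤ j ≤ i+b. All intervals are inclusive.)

True

Check (¬busy ∧ ¬ack) at each j in [5,5]:
  j=5: true
Found at j=5 → formula holds.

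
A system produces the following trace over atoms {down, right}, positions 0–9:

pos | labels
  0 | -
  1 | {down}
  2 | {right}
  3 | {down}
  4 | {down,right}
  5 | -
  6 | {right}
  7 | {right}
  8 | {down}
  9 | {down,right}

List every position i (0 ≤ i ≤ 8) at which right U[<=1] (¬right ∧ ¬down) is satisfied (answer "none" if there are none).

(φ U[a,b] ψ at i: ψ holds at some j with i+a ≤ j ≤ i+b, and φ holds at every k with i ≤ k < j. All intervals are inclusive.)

Evaluate at each i in [0,8]:
  i=0: ✓ (rhs at j=0)
  i=1: ✗ (no rhs in [1,2])
  i=2: ✗ (no rhs in [2,3])
  i=3: ✗ (no rhs in [3,4])
  i=4: ✓ (rhs at j=5; lhs holds on [4,4])
  i=5: ✓ (rhs at j=5)
  i=6: ✗ (no rhs in [6,7])
  i=7: ✗ (no rhs in [7,8])
  i=8: ✗ (no rhs in [8,9])

0, 4, 5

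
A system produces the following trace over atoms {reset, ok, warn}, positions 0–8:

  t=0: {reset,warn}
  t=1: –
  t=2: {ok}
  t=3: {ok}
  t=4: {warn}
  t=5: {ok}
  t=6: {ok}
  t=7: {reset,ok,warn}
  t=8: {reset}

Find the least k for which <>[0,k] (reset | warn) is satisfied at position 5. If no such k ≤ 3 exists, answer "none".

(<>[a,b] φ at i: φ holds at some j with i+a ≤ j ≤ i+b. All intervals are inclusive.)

2

Scan j = 5,6,… for (reset | warn):
  j=5: fails
  j=6: fails
  j=7: holds
First hit at j=7, so smallest k = 7-5 = 2.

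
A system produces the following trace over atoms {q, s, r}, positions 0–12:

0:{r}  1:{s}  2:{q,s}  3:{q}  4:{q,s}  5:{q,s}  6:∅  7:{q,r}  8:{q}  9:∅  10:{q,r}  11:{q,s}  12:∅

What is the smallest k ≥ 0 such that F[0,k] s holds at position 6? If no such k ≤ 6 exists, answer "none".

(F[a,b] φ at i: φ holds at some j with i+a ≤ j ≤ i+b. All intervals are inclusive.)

Scan j = 6,7,… for s:
  j=6: fails
  j=7: fails
  j=8: fails
  j=9: fails
  j=10: fails
  j=11: holds
First hit at j=11, so smallest k = 11-6 = 5.

5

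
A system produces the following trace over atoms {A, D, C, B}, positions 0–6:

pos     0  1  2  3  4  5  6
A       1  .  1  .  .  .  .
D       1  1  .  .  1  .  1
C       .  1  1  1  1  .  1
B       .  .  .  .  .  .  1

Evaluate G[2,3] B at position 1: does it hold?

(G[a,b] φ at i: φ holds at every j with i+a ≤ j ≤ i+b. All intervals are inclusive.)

Check B at every j in [3,4]:
  j=3: false
  j=4: false
Fails at j=3 → formula fails.

Does not hold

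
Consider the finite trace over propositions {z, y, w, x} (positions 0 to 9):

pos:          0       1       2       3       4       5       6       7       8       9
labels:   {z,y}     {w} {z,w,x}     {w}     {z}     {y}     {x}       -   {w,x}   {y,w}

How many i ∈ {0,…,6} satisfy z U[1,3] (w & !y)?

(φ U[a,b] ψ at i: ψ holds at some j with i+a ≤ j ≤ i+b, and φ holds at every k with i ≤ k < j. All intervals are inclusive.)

Evaluate at each i in [0,6]:
  i=0: ✓ (rhs at j=1; lhs holds on [0,0])
  i=1: ✗ (lhs fails at k=1 before rhs at j=2)
  i=2: ✓ (rhs at j=3; lhs holds on [2,2])
  i=3: ✗ (no rhs in [4,6])
  i=4: ✗ (no rhs in [5,7])
  i=5: ✗ (lhs fails at k=5 before rhs at j=8)
  i=6: ✗ (lhs fails at k=6 before rhs at j=8)
Positions where it holds: {0, 2} → 2.

2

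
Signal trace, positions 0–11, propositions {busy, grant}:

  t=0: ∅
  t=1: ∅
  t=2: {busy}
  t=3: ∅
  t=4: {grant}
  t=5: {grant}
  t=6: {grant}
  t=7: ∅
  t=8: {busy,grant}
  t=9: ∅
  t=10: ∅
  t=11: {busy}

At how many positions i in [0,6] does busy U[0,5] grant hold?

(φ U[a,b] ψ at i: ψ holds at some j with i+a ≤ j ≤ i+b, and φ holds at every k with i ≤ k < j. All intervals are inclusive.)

3

Evaluate at each i in [0,6]:
  i=0: ✗ (lhs fails at k=0 before rhs at j=4)
  i=1: ✗ (lhs fails at k=1 before rhs at j=4)
  i=2: ✗ (lhs fails at k=3 before rhs at j=4)
  i=3: ✗ (lhs fails at k=3 before rhs at j=4)
  i=4: ✓ (rhs at j=4)
  i=5: ✓ (rhs at j=5)
  i=6: ✓ (rhs at j=6)
Positions where it holds: {4, 5, 6} → 3.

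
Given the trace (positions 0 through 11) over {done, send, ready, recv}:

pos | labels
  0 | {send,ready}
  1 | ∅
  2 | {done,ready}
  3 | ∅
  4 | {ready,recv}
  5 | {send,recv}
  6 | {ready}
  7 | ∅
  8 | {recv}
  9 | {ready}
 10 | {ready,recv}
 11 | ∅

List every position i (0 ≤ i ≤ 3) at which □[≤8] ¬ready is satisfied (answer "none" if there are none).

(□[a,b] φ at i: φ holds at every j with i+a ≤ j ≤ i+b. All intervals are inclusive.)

Evaluate at each i in [0,3]:
  i=0: ✗ (fails at j=0)
  i=1: ✗ (fails at j=2)
  i=2: ✗ (fails at j=2)
  i=3: ✗ (fails at j=4)

none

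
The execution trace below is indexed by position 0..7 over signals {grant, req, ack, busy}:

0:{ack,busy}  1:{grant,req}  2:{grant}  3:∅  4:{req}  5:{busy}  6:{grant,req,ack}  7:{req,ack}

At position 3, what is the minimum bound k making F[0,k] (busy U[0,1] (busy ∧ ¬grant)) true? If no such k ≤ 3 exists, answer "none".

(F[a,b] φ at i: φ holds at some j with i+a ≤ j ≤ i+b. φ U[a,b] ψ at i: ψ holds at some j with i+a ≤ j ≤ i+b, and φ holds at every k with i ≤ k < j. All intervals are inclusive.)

2

Scan j = 3,4,… for (busy U[0,1] (busy ∧ ¬grant)):
  j=3: fails
  j=4: fails
  j=5: holds
First hit at j=5, so smallest k = 5-3 = 2.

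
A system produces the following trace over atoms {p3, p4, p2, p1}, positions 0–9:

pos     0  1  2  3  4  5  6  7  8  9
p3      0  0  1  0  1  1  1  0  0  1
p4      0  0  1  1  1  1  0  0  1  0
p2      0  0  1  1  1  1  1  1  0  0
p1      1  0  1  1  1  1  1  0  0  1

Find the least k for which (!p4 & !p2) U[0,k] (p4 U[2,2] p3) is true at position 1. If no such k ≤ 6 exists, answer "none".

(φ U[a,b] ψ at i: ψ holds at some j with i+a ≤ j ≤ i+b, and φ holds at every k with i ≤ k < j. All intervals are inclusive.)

1

Need earliest j ≥ 1 with (p4 U[2,2] p3), and (!p4 & !p2) at every k in [1,j-1].
  j=1: rhs fails.
  j=2: rhs holds; lhs holds on [1,1]. k = 1.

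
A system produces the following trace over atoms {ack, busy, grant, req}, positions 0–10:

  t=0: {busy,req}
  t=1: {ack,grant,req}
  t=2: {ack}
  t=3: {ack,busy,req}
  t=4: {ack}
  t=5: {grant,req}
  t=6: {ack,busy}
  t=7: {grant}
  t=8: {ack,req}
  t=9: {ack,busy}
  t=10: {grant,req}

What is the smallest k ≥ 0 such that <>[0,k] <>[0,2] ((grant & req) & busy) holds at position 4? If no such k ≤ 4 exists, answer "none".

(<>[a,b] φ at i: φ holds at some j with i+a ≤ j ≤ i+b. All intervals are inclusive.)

none

Scan j = 4,5,… for <>[0,2] ((grant & req) & busy):
  j=4: fails
  j=5: fails
  j=6: fails
  j=7: fails
  j=8: fails
No j in [4,8] satisfies it → none.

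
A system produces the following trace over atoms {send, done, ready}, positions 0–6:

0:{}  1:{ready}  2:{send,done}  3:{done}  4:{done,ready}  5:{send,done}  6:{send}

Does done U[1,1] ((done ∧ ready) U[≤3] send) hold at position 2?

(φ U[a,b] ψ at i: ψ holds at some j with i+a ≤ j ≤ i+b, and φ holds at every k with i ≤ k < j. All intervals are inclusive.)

Need some j in [3,3] with ((done ∧ ready) U[≤3] send), and done at every k in [2,j-1].
  j=3: ((done ∧ ready) U[≤3] send) — fails.
No j in the window works → until fails.

Does not hold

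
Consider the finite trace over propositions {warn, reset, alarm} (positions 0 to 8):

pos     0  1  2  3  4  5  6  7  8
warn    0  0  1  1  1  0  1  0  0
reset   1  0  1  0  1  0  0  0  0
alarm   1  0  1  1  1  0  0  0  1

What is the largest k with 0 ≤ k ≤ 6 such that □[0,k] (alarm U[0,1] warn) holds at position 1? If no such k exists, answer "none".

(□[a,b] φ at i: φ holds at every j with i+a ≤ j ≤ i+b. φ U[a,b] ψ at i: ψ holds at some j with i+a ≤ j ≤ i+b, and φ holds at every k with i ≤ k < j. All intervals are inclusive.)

none

(alarm U[0,1] warn) must hold from j=1 onward; find where it first fails.
  j=1: fails → no k works.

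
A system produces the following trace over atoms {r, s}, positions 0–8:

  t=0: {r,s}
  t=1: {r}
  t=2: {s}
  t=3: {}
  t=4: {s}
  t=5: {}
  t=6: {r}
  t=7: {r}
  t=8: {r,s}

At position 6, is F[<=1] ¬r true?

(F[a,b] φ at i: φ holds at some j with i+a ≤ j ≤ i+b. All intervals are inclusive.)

Does not hold

Check ¬r at each j in [6,7]:
  j=6: false
  j=7: false
No position in the window satisfies it → formula fails.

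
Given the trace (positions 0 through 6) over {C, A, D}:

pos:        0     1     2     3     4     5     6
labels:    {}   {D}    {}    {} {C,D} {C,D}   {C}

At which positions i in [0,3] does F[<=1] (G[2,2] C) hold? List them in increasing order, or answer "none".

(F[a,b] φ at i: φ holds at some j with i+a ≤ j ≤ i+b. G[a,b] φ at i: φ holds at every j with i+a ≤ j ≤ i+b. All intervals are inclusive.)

1, 2, 3

Evaluate at each i in [0,3]:
  i=0: ✗ (none in [0,1])
  i=1: ✓ (witness j=2)
  i=2: ✓ (witness j=2)
  i=3: ✓ (witness j=3)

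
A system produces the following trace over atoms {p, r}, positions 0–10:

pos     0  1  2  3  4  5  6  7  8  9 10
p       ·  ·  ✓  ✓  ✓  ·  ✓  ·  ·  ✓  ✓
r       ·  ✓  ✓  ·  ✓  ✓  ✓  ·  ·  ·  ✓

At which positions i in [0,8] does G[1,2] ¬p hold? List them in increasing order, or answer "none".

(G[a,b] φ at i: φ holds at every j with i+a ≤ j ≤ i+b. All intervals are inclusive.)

Evaluate at each i in [0,8]:
  i=0: ✗ (fails at j=2)
  i=1: ✗ (fails at j=2)
  i=2: ✗ (fails at j=3)
  i=3: ✗ (fails at j=4)
  i=4: ✗ (fails at j=6)
  i=5: ✗ (fails at j=6)
  i=6: ✓ (all of [7,8])
  i=7: ✗ (fails at j=9)
  i=8: ✗ (fails at j=9)

6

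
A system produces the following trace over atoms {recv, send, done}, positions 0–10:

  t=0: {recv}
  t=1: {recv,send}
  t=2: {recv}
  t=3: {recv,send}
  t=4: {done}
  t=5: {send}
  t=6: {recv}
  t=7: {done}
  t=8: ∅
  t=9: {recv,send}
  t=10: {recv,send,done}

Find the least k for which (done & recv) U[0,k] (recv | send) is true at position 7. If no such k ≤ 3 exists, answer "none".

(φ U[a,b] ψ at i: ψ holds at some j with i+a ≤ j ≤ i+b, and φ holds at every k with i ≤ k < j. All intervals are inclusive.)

Need earliest j ≥ 7 with (recv | send), and (done & recv) at every k in [7,j-1].
  j=7: rhs fails.
  j=8: rhs fails.
  j=9: rhs holds but lhs fails at k=7.
  j=10: rhs holds but lhs fails at k=7.
No witness within the range → none.

none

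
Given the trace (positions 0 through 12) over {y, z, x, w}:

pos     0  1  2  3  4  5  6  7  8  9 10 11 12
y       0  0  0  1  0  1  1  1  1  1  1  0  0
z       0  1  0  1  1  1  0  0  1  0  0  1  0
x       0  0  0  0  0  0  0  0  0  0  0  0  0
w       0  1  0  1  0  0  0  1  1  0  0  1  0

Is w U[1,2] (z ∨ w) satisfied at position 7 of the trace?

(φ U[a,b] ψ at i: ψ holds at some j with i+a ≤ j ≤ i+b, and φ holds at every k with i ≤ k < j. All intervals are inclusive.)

True

Need some j in [8,9] with (z ∨ w), and w at every k in [7,j-1].
  j=8: (z ∨ w) holds; w holds at every k in [7,7] → satisfied.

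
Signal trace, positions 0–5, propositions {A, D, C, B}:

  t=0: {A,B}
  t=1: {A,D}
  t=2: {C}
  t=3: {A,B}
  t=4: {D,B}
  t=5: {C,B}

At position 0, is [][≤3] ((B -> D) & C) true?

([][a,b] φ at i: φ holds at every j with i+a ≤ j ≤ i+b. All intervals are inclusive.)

Check ((B -> D) & C) at every j in [0,3]:
  j=0: false
  j=1: false
  j=2: true
  j=3: false
Fails at j=0 → formula fails.

Does not hold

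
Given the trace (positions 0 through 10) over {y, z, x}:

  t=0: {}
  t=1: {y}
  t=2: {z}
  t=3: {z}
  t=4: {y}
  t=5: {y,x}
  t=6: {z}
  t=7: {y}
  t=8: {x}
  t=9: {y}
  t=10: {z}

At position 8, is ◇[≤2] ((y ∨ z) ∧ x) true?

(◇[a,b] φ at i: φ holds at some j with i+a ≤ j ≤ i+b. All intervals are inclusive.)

Check ((y ∨ z) ∧ x) at each j in [8,10]:
  j=8: false
  j=9: false
  j=10: false
No position in the window satisfies it → formula fails.

No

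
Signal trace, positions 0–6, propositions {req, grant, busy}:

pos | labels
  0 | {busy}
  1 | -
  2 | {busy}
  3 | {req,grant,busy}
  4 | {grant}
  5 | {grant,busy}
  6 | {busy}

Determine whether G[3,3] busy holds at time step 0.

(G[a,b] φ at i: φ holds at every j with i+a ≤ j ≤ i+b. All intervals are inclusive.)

True

Check busy at every j in [3,3]:
  j=3: true
All positions satisfy it → formula holds.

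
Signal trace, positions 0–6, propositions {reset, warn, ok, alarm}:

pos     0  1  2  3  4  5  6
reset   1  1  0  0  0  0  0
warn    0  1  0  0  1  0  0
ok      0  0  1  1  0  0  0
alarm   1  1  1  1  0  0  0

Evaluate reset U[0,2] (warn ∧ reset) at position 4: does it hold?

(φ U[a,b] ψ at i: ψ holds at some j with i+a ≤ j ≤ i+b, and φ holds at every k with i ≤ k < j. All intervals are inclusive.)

False

Need some j in [4,6] with (warn ∧ reset), and reset at every k in [4,j-1].
  j=4: (warn ∧ reset) false.
  j=5: (warn ∧ reset) false.
  j=6: (warn ∧ reset) false.
No j in the window works → until fails.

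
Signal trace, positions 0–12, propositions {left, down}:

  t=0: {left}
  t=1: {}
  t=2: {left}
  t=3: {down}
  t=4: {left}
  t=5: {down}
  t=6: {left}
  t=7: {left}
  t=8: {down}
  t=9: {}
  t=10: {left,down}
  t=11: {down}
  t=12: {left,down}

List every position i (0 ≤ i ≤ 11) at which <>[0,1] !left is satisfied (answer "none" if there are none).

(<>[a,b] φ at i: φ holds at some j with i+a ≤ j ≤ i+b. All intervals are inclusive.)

0, 1, 2, 3, 4, 5, 7, 8, 9, 10, 11

Evaluate at each i in [0,11]:
  i=0: ✓ (witness j=1)
  i=1: ✓ (witness j=1)
  i=2: ✓ (witness j=3)
  i=3: ✓ (witness j=3)
  i=4: ✓ (witness j=5)
  i=5: ✓ (witness j=5)
  i=6: ✗ (none in [6,7])
  i=7: ✓ (witness j=8)
  i=8: ✓ (witness j=8)
  i=9: ✓ (witness j=9)
  i=10: ✓ (witness j=11)
  i=11: ✓ (witness j=11)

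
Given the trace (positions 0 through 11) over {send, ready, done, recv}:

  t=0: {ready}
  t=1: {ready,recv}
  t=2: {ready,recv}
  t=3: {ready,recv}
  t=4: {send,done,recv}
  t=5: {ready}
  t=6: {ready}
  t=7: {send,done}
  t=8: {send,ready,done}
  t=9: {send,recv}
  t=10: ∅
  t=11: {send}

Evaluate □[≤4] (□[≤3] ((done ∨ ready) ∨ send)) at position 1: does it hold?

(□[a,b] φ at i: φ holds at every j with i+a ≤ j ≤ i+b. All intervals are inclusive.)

Yes

Check □[≤3] ((done ∨ ready) ∨ send) at every j in [1,5]:
  j=1: holds on [1,4]
  j=2: holds on [2,5]
  j=3: holds on [3,6]
  j=4: holds on [4,7]
  j=5: holds on [5,8]
All positions satisfy it → formula holds.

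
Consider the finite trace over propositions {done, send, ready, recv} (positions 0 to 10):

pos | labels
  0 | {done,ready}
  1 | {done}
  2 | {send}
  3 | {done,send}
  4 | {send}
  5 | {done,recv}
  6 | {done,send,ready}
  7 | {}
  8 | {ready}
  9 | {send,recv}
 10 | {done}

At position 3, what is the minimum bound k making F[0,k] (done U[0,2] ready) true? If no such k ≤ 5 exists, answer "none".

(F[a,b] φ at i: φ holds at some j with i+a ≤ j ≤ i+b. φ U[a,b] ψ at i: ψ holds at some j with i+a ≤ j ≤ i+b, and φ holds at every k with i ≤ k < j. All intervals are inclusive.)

2

Scan j = 3,4,… for (done U[0,2] ready):
  j=3: fails
  j=4: fails
  j=5: holds
First hit at j=5, so smallest k = 5-3 = 2.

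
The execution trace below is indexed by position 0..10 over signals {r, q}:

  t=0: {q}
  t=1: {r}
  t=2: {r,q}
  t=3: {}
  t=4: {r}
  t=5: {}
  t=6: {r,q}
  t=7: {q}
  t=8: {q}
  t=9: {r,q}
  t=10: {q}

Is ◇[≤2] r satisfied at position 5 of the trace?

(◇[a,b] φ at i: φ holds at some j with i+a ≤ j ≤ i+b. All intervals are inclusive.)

Holds

Check r at each j in [5,7]:
  j=5: false
  j=6: true
  j=7: false
Found at j=6 → formula holds.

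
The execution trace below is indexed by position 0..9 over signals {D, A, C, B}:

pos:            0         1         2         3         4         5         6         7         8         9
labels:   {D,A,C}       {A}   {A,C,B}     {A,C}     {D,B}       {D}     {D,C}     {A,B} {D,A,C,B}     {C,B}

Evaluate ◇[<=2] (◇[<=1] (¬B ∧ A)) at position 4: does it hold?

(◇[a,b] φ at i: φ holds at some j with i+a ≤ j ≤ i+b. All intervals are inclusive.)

Check ◇[<=1] (¬B ∧ A) at each j in [4,6]:
  j=4: fails (none in [4,5])
  j=5: fails (none in [5,6])
  j=6: fails (none in [6,7])
No position in the window satisfies it → formula fails.

No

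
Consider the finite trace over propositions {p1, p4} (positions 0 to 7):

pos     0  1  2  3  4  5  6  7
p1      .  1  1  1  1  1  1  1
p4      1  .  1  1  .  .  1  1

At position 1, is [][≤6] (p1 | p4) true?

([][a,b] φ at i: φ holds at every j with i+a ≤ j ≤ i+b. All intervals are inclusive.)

Check (p1 | p4) at every j in [1,7]:
  j=1: true
  j=2: true
  j=3: true
  j=4: true
  j=5: true
  j=6: true
  j=7: true
All positions satisfy it → formula holds.

Holds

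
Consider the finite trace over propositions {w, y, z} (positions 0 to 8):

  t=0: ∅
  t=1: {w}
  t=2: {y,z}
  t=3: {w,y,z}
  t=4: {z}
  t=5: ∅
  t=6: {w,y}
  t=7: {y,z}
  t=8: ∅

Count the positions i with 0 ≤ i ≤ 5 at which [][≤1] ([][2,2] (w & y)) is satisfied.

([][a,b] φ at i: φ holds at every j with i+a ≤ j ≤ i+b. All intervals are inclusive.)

0

Evaluate at each i in [0,5]:
  i=0: ✗ (fails at j=0)
  i=1: ✗ (fails at j=2)
  i=2: ✗ (fails at j=2)
  i=3: ✗ (fails at j=3)
  i=4: ✗ (fails at j=5)
  i=5: ✗ (fails at j=5)
Positions where it holds: {} → 0.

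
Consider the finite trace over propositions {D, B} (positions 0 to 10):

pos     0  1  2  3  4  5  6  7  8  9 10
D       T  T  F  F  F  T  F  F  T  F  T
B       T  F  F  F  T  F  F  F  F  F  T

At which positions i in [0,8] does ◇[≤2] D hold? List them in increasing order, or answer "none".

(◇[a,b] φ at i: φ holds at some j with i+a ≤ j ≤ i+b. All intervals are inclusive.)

0, 1, 3, 4, 5, 6, 7, 8

Evaluate at each i in [0,8]:
  i=0: ✓ (witness j=0)
  i=1: ✓ (witness j=1)
  i=2: ✗ (none in [2,4])
  i=3: ✓ (witness j=5)
  i=4: ✓ (witness j=5)
  i=5: ✓ (witness j=5)
  i=6: ✓ (witness j=8)
  i=7: ✓ (witness j=8)
  i=8: ✓ (witness j=8)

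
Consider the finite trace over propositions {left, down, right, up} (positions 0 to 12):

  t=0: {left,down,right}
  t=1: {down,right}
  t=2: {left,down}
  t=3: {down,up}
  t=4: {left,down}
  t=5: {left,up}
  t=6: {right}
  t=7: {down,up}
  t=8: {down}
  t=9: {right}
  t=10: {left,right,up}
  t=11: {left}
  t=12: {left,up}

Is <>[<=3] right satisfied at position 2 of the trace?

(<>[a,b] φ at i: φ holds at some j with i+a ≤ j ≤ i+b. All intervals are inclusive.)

Check right at each j in [2,5]:
  j=2: false
  j=3: false
  j=4: false
  j=5: false
No position in the window satisfies it → formula fails.

Does not hold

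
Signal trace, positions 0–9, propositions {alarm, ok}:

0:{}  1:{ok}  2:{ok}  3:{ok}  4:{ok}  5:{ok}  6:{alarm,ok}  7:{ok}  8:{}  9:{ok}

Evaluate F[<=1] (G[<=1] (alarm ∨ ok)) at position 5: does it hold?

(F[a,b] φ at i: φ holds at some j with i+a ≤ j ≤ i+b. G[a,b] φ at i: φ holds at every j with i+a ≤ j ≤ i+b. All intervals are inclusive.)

True

Check G[<=1] (alarm ∨ ok) at each j in [5,6]:
  j=5: holds on [5,6]
  j=6: holds on [6,7]
Found at j=5 → formula holds.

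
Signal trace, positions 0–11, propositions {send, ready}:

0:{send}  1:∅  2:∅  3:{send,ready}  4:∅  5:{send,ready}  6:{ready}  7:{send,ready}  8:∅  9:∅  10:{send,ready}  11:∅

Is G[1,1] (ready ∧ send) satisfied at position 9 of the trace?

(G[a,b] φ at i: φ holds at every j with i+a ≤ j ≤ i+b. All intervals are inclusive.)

Check (ready ∧ send) at every j in [10,10]:
  j=10: true
All positions satisfy it → formula holds.

True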